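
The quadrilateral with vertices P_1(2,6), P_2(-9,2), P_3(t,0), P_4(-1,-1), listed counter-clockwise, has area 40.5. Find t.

-9

Write out the shoelace sum; only the two edges meeting at P_3 involve t:
2·Area = [((-9)·0 − t·2) + (t·(-1) − (-1)·0)] + 54
       = -3·t + 54 = 81
⇒ t = -9.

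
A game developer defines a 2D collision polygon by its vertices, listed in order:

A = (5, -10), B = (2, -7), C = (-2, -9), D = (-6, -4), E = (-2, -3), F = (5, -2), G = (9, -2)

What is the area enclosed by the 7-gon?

68

Apply the surveyor's formula: 2A = Σ (x_i·y_{i+1} − x_{i+1}·y_i), indices taken mod 7.
Σ = (-15) + (-32) + (-46) + (10) + (19) + (8) + (-80) = -136
Area = |Σ|/2 = 68.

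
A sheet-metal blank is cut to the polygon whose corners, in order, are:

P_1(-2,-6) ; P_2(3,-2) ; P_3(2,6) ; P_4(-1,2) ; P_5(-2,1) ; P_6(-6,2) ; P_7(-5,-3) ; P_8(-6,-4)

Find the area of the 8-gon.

58.5

Apply the surveyor's formula: 2A = Σ (x_i·y_{i+1} − x_{i+1}·y_i), indices taken mod 8.
Σ = (22) + (22) + (10) + (3) + (2) + (28) + (2) + (28) = 117
Area = |Σ|/2 = 58.5.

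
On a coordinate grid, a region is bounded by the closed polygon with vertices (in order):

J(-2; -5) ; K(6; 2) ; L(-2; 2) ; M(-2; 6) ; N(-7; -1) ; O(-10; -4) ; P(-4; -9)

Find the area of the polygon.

86

Cross-terms: 26, 16, -8, 44, 18, 74, 2  ⇒  Σ = 172
Area = |Σ|/2 = 86.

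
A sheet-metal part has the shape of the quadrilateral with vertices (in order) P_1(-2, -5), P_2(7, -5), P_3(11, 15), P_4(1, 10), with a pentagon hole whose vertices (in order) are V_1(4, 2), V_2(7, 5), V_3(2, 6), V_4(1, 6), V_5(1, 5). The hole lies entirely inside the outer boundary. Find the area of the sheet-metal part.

145

Outer boundary:
Apply the shoelace (surveyor's) formula: 2A = Σ (x_i·y_{i+1} − x_{i+1}·y_i), indices taken mod 4.
Cross-terms: 45, 160, 95, 15  ⇒  Σ = 315
Area = |Σ|/2 = 157.5.
Hole:
Apply Gauss's area formula: 2A = Σ (x_i·y_{i+1} − x_{i+1}·y_i), indices taken mod 5.
Cross-terms: 6, 32, 6, -1, -18  ⇒  Σ = 25
Area = |Σ|/2 = 12.5.
Net area = 157.5 − 12.5 = 145.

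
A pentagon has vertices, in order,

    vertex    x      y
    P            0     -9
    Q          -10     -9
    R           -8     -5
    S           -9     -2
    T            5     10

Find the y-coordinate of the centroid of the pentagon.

-241/133

Apply Gauss's area formula. First the cross-terms c_i = x_i·y_{i+1} − x_{i+1}·y_i:
  -90, -22, -29, -80, -45  ⇒  2A = -266, A = -133.
Then Σ (y_i + y_{i+1})·c_i = 1446, so ȳ = 1446 / (6·(-133)) = -241/133.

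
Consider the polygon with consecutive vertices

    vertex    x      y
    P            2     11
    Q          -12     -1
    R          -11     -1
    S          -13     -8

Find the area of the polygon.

39.5

Apply the shoelace formula: 2A = Σ (x_i·y_{i+1} − x_{i+1}·y_i), indices taken mod 4.
Σ = (130) + (1) + (75) + (-127) = 79
Area = |Σ|/2 = 39.5.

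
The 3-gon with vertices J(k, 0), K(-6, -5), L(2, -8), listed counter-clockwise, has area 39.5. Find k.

The doubled signed area Σ (x_i y_{i+1} − x_{i+1} y_i) is linear in k.
With k=0 it equals 58; the coefficient of k is 3 (from the two edges through J).
So 3·k + 58 = 2·39.5 = 79 ⇒ k = 7.

7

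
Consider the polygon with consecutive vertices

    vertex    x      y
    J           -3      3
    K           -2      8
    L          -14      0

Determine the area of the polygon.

26

Apply the shoelace formula: 2A = Σ (x_i·y_{i+1} − x_{i+1}·y_i), indices taken mod 3.
Σ = (-18) + (112) + (-42) = 52
Area = |Σ|/2 = 26.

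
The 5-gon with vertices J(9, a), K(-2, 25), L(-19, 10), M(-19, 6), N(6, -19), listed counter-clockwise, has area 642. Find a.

4

Write out the shoelace sum; only the two edges meeting at J involve a:
2·Area = [(6·a − 9·(-19)) + (9·25 − (-2)·a)] + 856
       = 8·a + 1252 = 1284
⇒ a = 4.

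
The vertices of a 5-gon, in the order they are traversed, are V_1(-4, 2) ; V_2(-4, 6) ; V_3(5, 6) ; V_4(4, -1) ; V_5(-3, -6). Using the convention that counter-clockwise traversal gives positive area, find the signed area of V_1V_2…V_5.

-78

Cross-terms: -16, -54, -29, -27, -30  ⇒  Σ = -156
Signed area = Σ/2 = -78 (negative ⇒ clockwise traversal).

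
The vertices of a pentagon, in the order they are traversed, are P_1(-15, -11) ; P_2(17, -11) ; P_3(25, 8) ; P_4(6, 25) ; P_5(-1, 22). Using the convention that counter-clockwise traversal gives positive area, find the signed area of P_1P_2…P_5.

Apply the shoelace (surveyor's) formula: 2A = Σ (x_i·y_{i+1} − x_{i+1}·y_i), indices taken mod 5.
Σ = (352) + (411) + (577) + (157) + (341) = 1838
Signed area = Σ/2 = 919 (positive ⇒ counter-clockwise traversal).

919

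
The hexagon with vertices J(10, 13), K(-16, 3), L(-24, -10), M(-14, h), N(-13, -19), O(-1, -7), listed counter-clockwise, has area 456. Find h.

-17

Write out the shoelace sum; only the two edges meeting at M involve h:
2·Area = [((-24)·h − (-14)·(-10)) + ((-14)·(-19) − (-13)·h)] + 599
       = -11·h + 725 = 912
⇒ h = -17.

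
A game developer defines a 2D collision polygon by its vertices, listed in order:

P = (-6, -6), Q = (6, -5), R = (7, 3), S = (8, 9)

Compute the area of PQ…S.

82

Σ = (66) + (53) + (39) + (6) = 164
Area = |Σ|/2 = 82.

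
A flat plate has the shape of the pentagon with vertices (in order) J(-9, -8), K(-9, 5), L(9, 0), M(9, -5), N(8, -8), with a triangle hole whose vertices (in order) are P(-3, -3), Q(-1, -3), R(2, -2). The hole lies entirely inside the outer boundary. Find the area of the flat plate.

Outer boundary:
Apply the surveyor's formula: 2A = Σ (x_i·y_{i+1} − x_{i+1}·y_i), indices taken mod 5.
Σ = (-117) + (-45) + (-45) + (-32) + (-136) = -375
Area = |Σ|/2 = 187.5.
Hole:
Apply the shoelace (surveyor's) formula: 2A = Σ (x_i·y_{i+1} − x_{i+1}·y_i), indices taken mod 3.
P→Q: (-3)(-3) − (-1)(-3) = 6
Q→R: (-1)(-2) − (2)(-3) = 8
R→P: (2)(-3) − (-3)(-2) = -12
Σ = 2
Area = |Σ|/2 = 1.
Net area = 187.5 − 1 = 186.5.

186.5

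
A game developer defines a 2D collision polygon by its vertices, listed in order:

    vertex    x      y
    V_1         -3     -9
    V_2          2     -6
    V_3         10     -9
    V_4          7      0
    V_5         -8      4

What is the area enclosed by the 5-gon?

Σ = (36) + (42) + (63) + (28) + (84) = 253
Area = |Σ|/2 = 126.5.

126.5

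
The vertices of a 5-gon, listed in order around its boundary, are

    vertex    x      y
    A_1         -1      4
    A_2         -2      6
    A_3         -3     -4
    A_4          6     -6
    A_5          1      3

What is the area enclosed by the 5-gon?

50.5

Apply Gauss's area formula: 2A = Σ (x_i·y_{i+1} − x_{i+1}·y_i), indices taken mod 5.
Σ = (2) + (26) + (42) + (24) + (7) = 101
Area = |Σ|/2 = 50.5.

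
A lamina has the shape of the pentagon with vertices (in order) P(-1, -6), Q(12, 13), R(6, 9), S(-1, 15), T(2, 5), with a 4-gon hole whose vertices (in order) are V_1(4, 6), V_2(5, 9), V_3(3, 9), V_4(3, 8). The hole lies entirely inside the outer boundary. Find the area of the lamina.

69.5

Outer boundary:
Cross-terms: 59, 30, 99, -35, -7  ⇒  Σ = 146
Area = |Σ|/2 = 73.
Hole:
Σ = (6) + (18) + (-3) + (-14) = 7
Area = |Σ|/2 = 3.5.
Net area = 73 − 3.5 = 69.5.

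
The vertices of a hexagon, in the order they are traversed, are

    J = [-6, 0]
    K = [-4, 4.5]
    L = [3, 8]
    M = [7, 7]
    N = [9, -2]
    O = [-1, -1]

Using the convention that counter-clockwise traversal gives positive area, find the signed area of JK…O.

Apply the shoelace formula: 2A = Σ (x_i·y_{i+1} − x_{i+1}·y_i), indices taken mod 6.
J→K: (-6)(4.5) − (-4)(0) = -27
K→L: (-4)(8) − (3)(4.5) = -45.5
L→M: (3)(7) − (7)(8) = -35
M→N: (7)(-2) − (9)(7) = -77
N→O: (9)(-1) − (-1)(-2) = -11
O→J: (-1)(0) − (-6)(-1) = -6
Σ = -201.5
Signed area = Σ/2 = -100.75 (negative ⇒ clockwise traversal).

-100.75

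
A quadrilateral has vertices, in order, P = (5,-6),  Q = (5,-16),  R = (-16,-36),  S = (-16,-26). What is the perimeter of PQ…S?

78

|PQ| = √((0)² + (-10)²) = √100 = 10
|QR| = √((-21)² + (-20)²) = √841 = 29
|RS| = √((0)² + (10)²) = √100 = 10
|SP| = √((21)² + (20)²) = √841 = 29
Perimeter = 10 + 29 + 10 + 29 = 78.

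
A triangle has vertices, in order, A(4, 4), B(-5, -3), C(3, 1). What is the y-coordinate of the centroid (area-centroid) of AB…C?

2/3

Apply the shoelace (surveyor's) formula. First the cross-terms c_i = x_i·y_{i+1} − x_{i+1}·y_i:
  8, 4, 8  ⇒  2A = 20, A = 10.
Then Σ (y_i + y_{i+1})·c_i = 40, so ȳ = 40 / (6·10) = 2/3.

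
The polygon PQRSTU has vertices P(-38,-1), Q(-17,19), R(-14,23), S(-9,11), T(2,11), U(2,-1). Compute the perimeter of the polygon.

110

|PQ| = √((21)² + (20)²) = √841 = 29
|QR| = √((3)² + (4)²) = √25 = 5
|RS| = √((5)² + (-12)²) = √169 = 13
|ST| = √((11)² + (0)²) = √121 = 11
|TU| = √((0)² + (-12)²) = √144 = 12
|UP| = √((-40)² + (0)²) = √1600 = 40
Perimeter = 29 + 5 + 13 + 11 + 12 + 40 = 110.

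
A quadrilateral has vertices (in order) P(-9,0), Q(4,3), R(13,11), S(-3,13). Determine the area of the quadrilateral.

148.5

Apply Gauss's area formula: 2A = Σ (x_i·y_{i+1} − x_{i+1}·y_i), indices taken mod 4.
Σ = (-27) + (5) + (202) + (117) = 297
Area = |Σ|/2 = 148.5.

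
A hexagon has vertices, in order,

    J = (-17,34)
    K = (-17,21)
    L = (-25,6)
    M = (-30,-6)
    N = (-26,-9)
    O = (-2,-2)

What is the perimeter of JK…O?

|JK| = √((0)² + (-13)²) = √169 = 13
|KL| = √((-8)² + (-15)²) = √289 = 17
|LM| = √((-5)² + (-12)²) = √169 = 13
|MN| = √((4)² + (-3)²) = √25 = 5
|NO| = √((24)² + (7)²) = √625 = 25
|OJ| = √((-15)² + (36)²) = √1521 = 39
Perimeter = 13 + 17 + 13 + 5 + 25 + 39 = 112.

112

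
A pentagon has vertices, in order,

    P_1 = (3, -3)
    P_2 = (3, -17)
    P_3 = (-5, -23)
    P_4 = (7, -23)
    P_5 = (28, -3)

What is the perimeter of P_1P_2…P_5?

90

|P_1P_2| = √((0)² + (-14)²) = √196 = 14
|P_2P_3| = √((-8)² + (-6)²) = √100 = 10
|P_3P_4| = √((12)² + (0)²) = √144 = 12
|P_4P_5| = √((21)² + (20)²) = √841 = 29
|P_5P_1| = √((-25)² + (0)²) = √625 = 25
Perimeter = 14 + 10 + 12 + 29 + 25 = 90.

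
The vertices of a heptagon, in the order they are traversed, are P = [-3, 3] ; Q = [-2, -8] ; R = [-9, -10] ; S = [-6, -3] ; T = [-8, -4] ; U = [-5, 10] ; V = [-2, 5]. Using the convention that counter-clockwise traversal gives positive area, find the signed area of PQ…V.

-75.5

Apply the surveyor's formula: 2A = Σ (x_i·y_{i+1} − x_{i+1}·y_i), indices taken mod 7.
Cross-terms: 30, -52, -33, 0, -100, -5, 9  ⇒  Σ = -151
Signed area = Σ/2 = -75.5 (negative ⇒ clockwise traversal).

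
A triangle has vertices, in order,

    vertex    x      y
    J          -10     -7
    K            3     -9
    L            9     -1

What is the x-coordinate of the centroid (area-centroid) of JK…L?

Apply the shoelace (surveyor's) formula. First the cross-terms c_i = x_i·y_{i+1} − x_{i+1}·y_i:
  111, 78, -73  ⇒  2A = 116, A = 58.
Then Σ (x_i + x_{i+1})·c_i = 232, so x̄ = 232 / (6·58) = 2/3.

2/3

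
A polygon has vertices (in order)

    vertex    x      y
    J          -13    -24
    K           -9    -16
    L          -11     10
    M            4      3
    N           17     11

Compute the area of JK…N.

309.5

Σ = (-8) + (-266) + (-73) + (-7) + (-265) = -619
Area = |Σ|/2 = 309.5.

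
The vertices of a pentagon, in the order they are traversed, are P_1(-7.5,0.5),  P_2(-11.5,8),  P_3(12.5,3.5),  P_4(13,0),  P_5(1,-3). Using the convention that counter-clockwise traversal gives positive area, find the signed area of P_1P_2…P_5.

-150.5

Apply the surveyor's formula: 2A = Σ (x_i·y_{i+1} − x_{i+1}·y_i), indices taken mod 5.
P_1→P_2: (-7.5)(8) − (-11.5)(0.5) = -54.25
P_2→P_3: (-11.5)(3.5) − (12.5)(8) = -140.25
P_3→P_4: (12.5)(0) − (13)(3.5) = -45.5
P_4→P_5: (13)(-3) − (1)(0) = -39
P_5→P_1: (1)(0.5) − (-7.5)(-3) = -22
Σ = -301
Signed area = Σ/2 = -150.5 (negative ⇒ clockwise traversal).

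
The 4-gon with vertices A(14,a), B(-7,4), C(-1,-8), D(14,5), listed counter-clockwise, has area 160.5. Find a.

The doubled signed area Σ (x_i y_{i+1} − x_{i+1} y_i) is linear in a.
With a=0 it equals 153; the coefficient of a is 21 (from the two edges through A).
So 21·a + 153 = 2·160.5 = 321 ⇒ a = 8.

8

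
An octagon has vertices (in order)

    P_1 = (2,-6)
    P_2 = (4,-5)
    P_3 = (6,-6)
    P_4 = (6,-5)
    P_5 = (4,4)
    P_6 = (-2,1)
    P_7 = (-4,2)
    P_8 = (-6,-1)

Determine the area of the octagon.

Apply Gauss's area formula: 2A = Σ (x_i·y_{i+1} − x_{i+1}·y_i), indices taken mod 8.
Σ = (14) + (6) + (6) + (44) + (12) + (0) + (16) + (38) = 136
Area = |Σ|/2 = 68.

68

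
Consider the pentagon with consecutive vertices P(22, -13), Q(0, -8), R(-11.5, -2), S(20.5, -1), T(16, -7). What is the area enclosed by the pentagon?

Apply the shoelace formula: 2A = Σ (x_i·y_{i+1} − x_{i+1}·y_i), indices taken mod 5.
Cross-terms: -176, -92, 52.5, -127.5, -54  ⇒  Σ = -397
Area = |Σ|/2 = 198.5.

198.5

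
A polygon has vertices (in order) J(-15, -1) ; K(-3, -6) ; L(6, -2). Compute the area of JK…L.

Apply the shoelace (surveyor's) formula: 2A = Σ (x_i·y_{i+1} − x_{i+1}·y_i), indices taken mod 3.
J→K: (-15)(-6) − (-3)(-1) = 87
K→L: (-3)(-2) − (6)(-6) = 42
L→J: (6)(-1) − (-15)(-2) = -36
Σ = 93
Area = |Σ|/2 = 46.5.

46.5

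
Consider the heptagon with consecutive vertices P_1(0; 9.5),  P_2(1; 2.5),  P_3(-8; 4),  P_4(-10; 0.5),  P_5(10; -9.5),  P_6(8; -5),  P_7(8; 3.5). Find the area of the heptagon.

155.25

Apply the shoelace formula: 2A = Σ (x_i·y_{i+1} − x_{i+1}·y_i), indices taken mod 7.
P_1→P_2: (0)(2.5) − (1)(9.5) = -9.5
P_2→P_3: (1)(4) − (-8)(2.5) = 24
P_3→P_4: (-8)(0.5) − (-10)(4) = 36
P_4→P_5: (-10)(-9.5) − (10)(0.5) = 90
P_5→P_6: (10)(-5) − (8)(-9.5) = 26
P_6→P_7: (8)(3.5) − (8)(-5) = 68
P_7→P_1: (8)(9.5) − (0)(3.5) = 76
Σ = 310.5
Area = |Σ|/2 = 155.25.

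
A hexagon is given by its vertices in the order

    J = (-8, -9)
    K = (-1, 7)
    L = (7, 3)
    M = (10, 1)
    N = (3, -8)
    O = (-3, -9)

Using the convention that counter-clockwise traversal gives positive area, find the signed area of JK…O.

-159.5

Apply Gauss's area formula: 2A = Σ (x_i·y_{i+1} − x_{i+1}·y_i), indices taken mod 6.
Σ = (-65) + (-52) + (-23) + (-83) + (-51) + (-45) = -319
Signed area = Σ/2 = -159.5 (negative ⇒ clockwise traversal).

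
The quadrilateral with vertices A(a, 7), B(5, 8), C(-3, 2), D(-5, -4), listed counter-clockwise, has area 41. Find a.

The doubled signed area Σ (x_i y_{i+1} − x_{i+1} y_i) is linear in a.
With a=0 it equals -14; the coefficient of a is 12 (from the two edges through A).
So 12·a + -14 = 2·41 = 82 ⇒ a = 8.

8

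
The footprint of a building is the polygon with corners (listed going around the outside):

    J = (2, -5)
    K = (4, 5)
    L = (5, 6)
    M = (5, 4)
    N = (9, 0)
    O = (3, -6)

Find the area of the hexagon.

Apply Gauss's area formula: 2A = Σ (x_i·y_{i+1} − x_{i+1}·y_i), indices taken mod 6.
Σ = (30) + (-1) + (-10) + (-36) + (-54) + (-3) = -74
Area = |Σ|/2 = 37.

37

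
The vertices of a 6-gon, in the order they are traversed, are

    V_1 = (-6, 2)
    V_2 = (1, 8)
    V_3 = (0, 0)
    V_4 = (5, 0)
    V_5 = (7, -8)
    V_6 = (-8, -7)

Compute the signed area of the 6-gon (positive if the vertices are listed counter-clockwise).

Σ = (-50) + (0) + (0) + (-40) + (-113) + (-58) = -261
Signed area = Σ/2 = -130.5 (negative ⇒ clockwise traversal).

-130.5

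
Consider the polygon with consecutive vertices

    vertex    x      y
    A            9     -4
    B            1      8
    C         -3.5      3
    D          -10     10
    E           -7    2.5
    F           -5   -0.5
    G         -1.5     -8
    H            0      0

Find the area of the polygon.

101.125

Σ = (76) + (31) + (-5) + (45) + (16) + (39.25) + (0) + (0) = 202.25
Area = |Σ|/2 = 101.125.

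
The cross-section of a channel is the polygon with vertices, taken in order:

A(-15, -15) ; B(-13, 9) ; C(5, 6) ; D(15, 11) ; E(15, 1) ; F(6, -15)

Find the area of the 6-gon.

592

Apply Gauss's area formula: 2A = Σ (x_i·y_{i+1} − x_{i+1}·y_i), indices taken mod 6.
A→B: (-15)(9) − (-13)(-15) = -330
B→C: (-13)(6) − (5)(9) = -123
C→D: (5)(11) − (15)(6) = -35
D→E: (15)(1) − (15)(11) = -150
E→F: (15)(-15) − (6)(1) = -231
F→A: (6)(-15) − (-15)(-15) = -315
Σ = -1184
Area = |Σ|/2 = 592.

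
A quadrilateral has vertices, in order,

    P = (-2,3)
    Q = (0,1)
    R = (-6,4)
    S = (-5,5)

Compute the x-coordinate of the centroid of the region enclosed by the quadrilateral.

Apply the surveyor's formula. First the cross-terms c_i = x_i·y_{i+1} − x_{i+1}·y_i:
  -2, 6, -10, -5  ⇒  2A = -11, A = -5.5.
Then Σ (x_i + x_{i+1})·c_i = 113, so x̄ = 113 / (6·(-5.5)) = -113/33.

-113/33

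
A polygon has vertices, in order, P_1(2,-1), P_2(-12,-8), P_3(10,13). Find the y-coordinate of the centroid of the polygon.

4/3

Apply Gauss's area formula. First the cross-terms c_i = x_i·y_{i+1} − x_{i+1}·y_i:
  -28, -76, -36  ⇒  2A = -140, A = -70.
Then Σ (y_i + y_{i+1})·c_i = -560, so ȳ = -560 / (6·(-70)) = 4/3.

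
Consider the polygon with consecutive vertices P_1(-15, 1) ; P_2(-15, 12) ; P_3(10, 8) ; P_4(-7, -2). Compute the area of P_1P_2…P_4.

203

Apply the surveyor's formula: 2A = Σ (x_i·y_{i+1} − x_{i+1}·y_i), indices taken mod 4.
Σ = (-165) + (-240) + (36) + (-37) = -406
Area = |Σ|/2 = 203.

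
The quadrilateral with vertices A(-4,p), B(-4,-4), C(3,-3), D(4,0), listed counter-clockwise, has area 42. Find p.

4

Write out the shoelace sum; only the two edges meeting at A involve p:
2·Area = [(4·p − (-4)·0) + ((-4)·(-4) − (-4)·p)] + 36
       = 8·p + 52 = 84
⇒ p = 4.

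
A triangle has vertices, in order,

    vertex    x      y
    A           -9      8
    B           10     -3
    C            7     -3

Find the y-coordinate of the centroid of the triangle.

2/3

Apply Gauss's area formula. First the cross-terms c_i = x_i·y_{i+1} − x_{i+1}·y_i:
  -53, -9, 29  ⇒  2A = -33, A = -16.5.
Then Σ (y_i + y_{i+1})·c_i = -66, so ȳ = -66 / (6·(-16.5)) = 2/3.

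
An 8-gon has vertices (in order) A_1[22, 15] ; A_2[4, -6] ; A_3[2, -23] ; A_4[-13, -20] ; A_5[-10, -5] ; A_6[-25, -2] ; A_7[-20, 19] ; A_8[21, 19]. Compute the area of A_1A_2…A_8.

Apply Gauss's area formula: 2A = Σ (x_i·y_{i+1} − x_{i+1}·y_i), indices taken mod 8.
A_1→A_2: (22)(-6) − (4)(15) = -192
A_2→A_3: (4)(-23) − (2)(-6) = -80
A_3→A_4: (2)(-20) − (-13)(-23) = -339
A_4→A_5: (-13)(-5) − (-10)(-20) = -135
A_5→A_6: (-10)(-2) − (-25)(-5) = -105
A_6→A_7: (-25)(19) − (-20)(-2) = -515
A_7→A_8: (-20)(19) − (21)(19) = -779
A_8→A_1: (21)(15) − (22)(19) = -103
Σ = -2248
Area = |Σ|/2 = 1124.

1124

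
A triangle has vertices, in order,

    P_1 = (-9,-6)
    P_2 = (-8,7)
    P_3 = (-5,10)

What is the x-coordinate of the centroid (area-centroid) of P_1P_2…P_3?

Apply the shoelace (surveyor's) formula. First the cross-terms c_i = x_i·y_{i+1} − x_{i+1}·y_i:
  -111, -45, 120  ⇒  2A = -36, A = -18.
Then Σ (x_i + x_{i+1})·c_i = 792, so x̄ = 792 / (6·(-18)) = -22/3.

-22/3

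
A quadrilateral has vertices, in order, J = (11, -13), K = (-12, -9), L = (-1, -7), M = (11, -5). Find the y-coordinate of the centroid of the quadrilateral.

-835/93

Apply the shoelace formula. First the cross-terms c_i = x_i·y_{i+1} − x_{i+1}·y_i:
  -255, 75, 82, -88  ⇒  2A = -186, A = -93.
Then Σ (y_i + y_{i+1})·c_i = 5010, so ȳ = 5010 / (6·(-93)) = -835/93.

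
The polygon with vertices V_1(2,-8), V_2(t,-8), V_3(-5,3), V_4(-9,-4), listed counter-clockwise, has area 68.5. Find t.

6

The doubled signed area Σ (x_i y_{i+1} − x_{i+1} y_i) is linear in t.
With t=0 it equals 71; the coefficient of t is 11 (from the two edges through V_2).
So 11·t + 71 = 2·68.5 = 137 ⇒ t = 6.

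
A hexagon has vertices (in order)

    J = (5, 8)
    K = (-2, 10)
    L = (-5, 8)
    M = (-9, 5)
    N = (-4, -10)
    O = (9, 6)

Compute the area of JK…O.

182.5

Σ = (66) + (34) + (47) + (110) + (66) + (42) = 365
Area = |Σ|/2 = 182.5.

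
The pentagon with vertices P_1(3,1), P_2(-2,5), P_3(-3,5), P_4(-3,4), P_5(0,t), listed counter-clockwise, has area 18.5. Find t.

Write out the shoelace sum; only the two edges meeting at P_5 involve t:
2·Area = [((-3)·t − 0·4) + (0·1 − 3·t)] + 25
       = -6·t + 25 = 37
⇒ t = -2.

-2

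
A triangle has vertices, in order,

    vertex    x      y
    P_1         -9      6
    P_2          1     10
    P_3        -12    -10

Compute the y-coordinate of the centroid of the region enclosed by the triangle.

Apply Gauss's area formula. First the cross-terms c_i = x_i·y_{i+1} − x_{i+1}·y_i:
  -96, 110, -162  ⇒  2A = -148, A = -74.
Then Σ (y_i + y_{i+1})·c_i = -888, so ȳ = -888 / (6·(-74)) = 2.

2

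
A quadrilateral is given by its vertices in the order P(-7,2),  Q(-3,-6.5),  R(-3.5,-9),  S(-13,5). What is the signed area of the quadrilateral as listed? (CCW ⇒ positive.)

-34.875

Σ = (51.5) + (4.25) + (-134.5) + (9) = -69.75
Signed area = Σ/2 = -34.875 (negative ⇒ clockwise traversal).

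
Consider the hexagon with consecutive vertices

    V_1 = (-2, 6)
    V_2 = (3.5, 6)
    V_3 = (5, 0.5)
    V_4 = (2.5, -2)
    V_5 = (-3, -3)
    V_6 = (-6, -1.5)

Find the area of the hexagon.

69.25

V_1→V_2: (-2)(6) − (3.5)(6) = -33
V_2→V_3: (3.5)(0.5) − (5)(6) = -28.25
V_3→V_4: (5)(-2) − (2.5)(0.5) = -11.25
V_4→V_5: (2.5)(-3) − (-3)(-2) = -13.5
V_5→V_6: (-3)(-1.5) − (-6)(-3) = -13.5
V_6→V_1: (-6)(6) − (-2)(-1.5) = -39
Σ = -138.5
Area = |Σ|/2 = 69.25.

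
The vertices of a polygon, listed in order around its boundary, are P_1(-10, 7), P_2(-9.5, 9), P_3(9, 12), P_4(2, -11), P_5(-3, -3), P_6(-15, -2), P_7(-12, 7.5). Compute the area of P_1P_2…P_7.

Σ = (-23.5) + (-195) + (-123) + (-39) + (-39) + (-136.5) + (-9) = -565
Area = |Σ|/2 = 282.5.

282.5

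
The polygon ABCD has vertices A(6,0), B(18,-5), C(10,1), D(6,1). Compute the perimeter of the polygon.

|AB| = √((12)² + (-5)²) = √169 = 13
|BC| = √((-8)² + (6)²) = √100 = 10
|CD| = √((-4)² + (0)²) = √16 = 4
|DA| = √((0)² + (-1)²) = √1 = 1
Perimeter = 13 + 10 + 4 + 1 = 28.

28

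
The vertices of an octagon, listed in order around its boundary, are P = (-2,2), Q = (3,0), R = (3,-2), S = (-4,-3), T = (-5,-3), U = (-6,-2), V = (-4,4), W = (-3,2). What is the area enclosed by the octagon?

Σ = (-6) + (-6) + (-17) + (-3) + (-8) + (-32) + (4) + (-2) = -70
Area = |Σ|/2 = 35.

35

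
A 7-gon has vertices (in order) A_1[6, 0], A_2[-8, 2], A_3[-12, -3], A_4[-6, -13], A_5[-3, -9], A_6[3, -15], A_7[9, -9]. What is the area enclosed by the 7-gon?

223.5

Apply the surveyor's formula: 2A = Σ (x_i·y_{i+1} − x_{i+1}·y_i), indices taken mod 7.
A_1→A_2: (6)(2) − (-8)(0) = 12
A_2→A_3: (-8)(-3) − (-12)(2) = 48
A_3→A_4: (-12)(-13) − (-6)(-3) = 138
A_4→A_5: (-6)(-9) − (-3)(-13) = 15
A_5→A_6: (-3)(-15) − (3)(-9) = 72
A_6→A_7: (3)(-9) − (9)(-15) = 108
A_7→A_1: (9)(0) − (6)(-9) = 54
Σ = 447
Area = |Σ|/2 = 223.5.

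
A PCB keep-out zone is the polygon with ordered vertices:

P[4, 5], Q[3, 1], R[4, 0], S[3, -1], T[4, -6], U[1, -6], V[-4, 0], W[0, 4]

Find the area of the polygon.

53.5

P→Q: (4)(1) − (3)(5) = -11
Q→R: (3)(0) − (4)(1) = -4
R→S: (4)(-1) − (3)(0) = -4
S→T: (3)(-6) − (4)(-1) = -14
T→U: (4)(-6) − (1)(-6) = -18
U→V: (1)(0) − (-4)(-6) = -24
V→W: (-4)(4) − (0)(0) = -16
W→P: (0)(5) − (4)(4) = -16
Σ = -107
Area = |Σ|/2 = 53.5.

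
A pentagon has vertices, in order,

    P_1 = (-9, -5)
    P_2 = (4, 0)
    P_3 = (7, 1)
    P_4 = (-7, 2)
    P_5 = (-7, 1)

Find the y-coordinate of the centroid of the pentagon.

Apply the surveyor's formula. First the cross-terms c_i = x_i·y_{i+1} − x_{i+1}·y_i:
  20, 4, 21, 7, 44  ⇒  2A = 96, A = 48.
Then Σ (y_i + y_{i+1})·c_i = -188, so ȳ = -188 / (6·48) = -47/72.

-47/72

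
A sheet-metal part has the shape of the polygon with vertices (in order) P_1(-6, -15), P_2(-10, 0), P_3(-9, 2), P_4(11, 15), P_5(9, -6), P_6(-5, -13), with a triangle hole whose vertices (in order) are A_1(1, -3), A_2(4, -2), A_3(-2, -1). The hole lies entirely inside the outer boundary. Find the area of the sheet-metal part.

Outer boundary:
Apply Gauss's area formula: 2A = Σ (x_i·y_{i+1} − x_{i+1}·y_i), indices taken mod 6.
P_1→P_2: (-6)(0) − (-10)(-15) = -150
P_2→P_3: (-10)(2) − (-9)(0) = -20
P_3→P_4: (-9)(15) − (11)(2) = -157
P_4→P_5: (11)(-6) − (9)(15) = -201
P_5→P_6: (9)(-13) − (-5)(-6) = -147
P_6→P_1: (-5)(-15) − (-6)(-13) = -3
Σ = -678
Area = |Σ|/2 = 339.
Hole:
Cross-terms: 10, -8, 7  ⇒  Σ = 9
Area = |Σ|/2 = 4.5.
Net area = 339 − 4.5 = 334.5.

334.5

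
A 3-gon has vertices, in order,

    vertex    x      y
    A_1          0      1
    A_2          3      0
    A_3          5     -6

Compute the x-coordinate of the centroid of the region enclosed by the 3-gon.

8/3

Apply Gauss's area formula. First the cross-terms c_i = x_i·y_{i+1} − x_{i+1}·y_i:
  -3, -18, 5  ⇒  2A = -16, A = -8.
Then Σ (x_i + x_{i+1})·c_i = -128, so x̄ = -128 / (6·(-8)) = 8/3.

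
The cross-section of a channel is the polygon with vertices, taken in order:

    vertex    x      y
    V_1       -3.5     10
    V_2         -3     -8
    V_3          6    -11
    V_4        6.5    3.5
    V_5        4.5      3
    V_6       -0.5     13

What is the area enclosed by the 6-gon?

167.875

Σ = (58) + (81) + (92.5) + (3.75) + (60) + (40.5) = 335.75
Area = |Σ|/2 = 167.875.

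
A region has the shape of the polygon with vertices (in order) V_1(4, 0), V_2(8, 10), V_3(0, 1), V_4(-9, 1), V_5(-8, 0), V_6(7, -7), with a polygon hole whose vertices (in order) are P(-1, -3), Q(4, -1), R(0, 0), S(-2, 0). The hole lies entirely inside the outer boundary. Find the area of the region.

65

Outer boundary:
Apply the shoelace formula: 2A = Σ (x_i·y_{i+1} − x_{i+1}·y_i), indices taken mod 6.
Σ = (40) + (8) + (9) + (8) + (56) + (28) = 149
Area = |Σ|/2 = 74.5.
Hole:
Σ = (13) + (0) + (0) + (6) = 19
Area = |Σ|/2 = 9.5.
Net area = 74.5 − 9.5 = 65.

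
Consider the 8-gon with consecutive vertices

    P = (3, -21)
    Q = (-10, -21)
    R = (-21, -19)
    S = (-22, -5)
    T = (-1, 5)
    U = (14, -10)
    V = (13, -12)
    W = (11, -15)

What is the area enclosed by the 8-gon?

Σ = (-273) + (-251) + (-313) + (-115) + (-60) + (-38) + (-63) + (-186) = -1299
Area = |Σ|/2 = 649.5.

649.5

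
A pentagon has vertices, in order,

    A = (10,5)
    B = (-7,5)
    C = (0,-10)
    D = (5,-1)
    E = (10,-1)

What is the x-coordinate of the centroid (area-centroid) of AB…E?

43/27

Apply the shoelace (surveyor's) formula. First the cross-terms c_i = x_i·y_{i+1} − x_{i+1}·y_i:
  85, 70, 50, 5, 60  ⇒  2A = 270, A = 135.
Then Σ (x_i + x_{i+1})·c_i = 1290, so x̄ = 1290 / (6·135) = 43/27.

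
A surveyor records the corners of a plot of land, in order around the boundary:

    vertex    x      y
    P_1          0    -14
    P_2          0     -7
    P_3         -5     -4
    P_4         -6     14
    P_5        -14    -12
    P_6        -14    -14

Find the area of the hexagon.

Apply Gauss's area formula: 2A = Σ (x_i·y_{i+1} − x_{i+1}·y_i), indices taken mod 6.
Σ = (0) + (-35) + (-94) + (268) + (28) + (196) = 363
Area = |Σ|/2 = 181.5.

181.5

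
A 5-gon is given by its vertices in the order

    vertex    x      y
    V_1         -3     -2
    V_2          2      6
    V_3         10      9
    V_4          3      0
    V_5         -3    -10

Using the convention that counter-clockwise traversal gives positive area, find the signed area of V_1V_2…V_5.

Apply the shoelace formula: 2A = Σ (x_i·y_{i+1} − x_{i+1}·y_i), indices taken mod 5.
Cross-terms: -14, -42, -27, -30, -24  ⇒  Σ = -137
Signed area = Σ/2 = -68.5 (negative ⇒ clockwise traversal).

-68.5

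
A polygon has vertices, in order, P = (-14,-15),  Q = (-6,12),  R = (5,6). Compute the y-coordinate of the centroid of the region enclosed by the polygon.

1

Apply Gauss's area formula. First the cross-terms c_i = x_i·y_{i+1} − x_{i+1}·y_i:
  -258, -96, 9  ⇒  2A = -345, A = -172.5.
Then Σ (y_i + y_{i+1})·c_i = -1035, so ȳ = -1035 / (6·(-172.5)) = 1.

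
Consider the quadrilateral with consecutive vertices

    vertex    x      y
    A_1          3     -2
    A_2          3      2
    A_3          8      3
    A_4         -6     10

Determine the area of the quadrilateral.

A_1→A_2: (3)(2) − (3)(-2) = 12
A_2→A_3: (3)(3) − (8)(2) = -7
A_3→A_4: (8)(10) − (-6)(3) = 98
A_4→A_1: (-6)(-2) − (3)(10) = -18
Σ = 85
Area = |Σ|/2 = 42.5.

42.5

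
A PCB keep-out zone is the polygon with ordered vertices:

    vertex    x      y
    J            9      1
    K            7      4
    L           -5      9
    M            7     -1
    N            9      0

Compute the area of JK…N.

Cross-terms: 29, 83, -58, 9, 9  ⇒  Σ = 72
Area = |Σ|/2 = 36.

36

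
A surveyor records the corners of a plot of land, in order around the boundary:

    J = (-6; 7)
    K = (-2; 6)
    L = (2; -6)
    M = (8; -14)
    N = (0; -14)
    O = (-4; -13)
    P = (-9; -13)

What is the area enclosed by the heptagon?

188

Cross-terms: -22, 0, 20, -112, -56, -65, -141  ⇒  Σ = -376
Area = |Σ|/2 = 188.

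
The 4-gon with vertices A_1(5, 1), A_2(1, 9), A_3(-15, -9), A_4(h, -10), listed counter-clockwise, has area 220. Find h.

Write out the shoelace sum; only the two edges meeting at A_4 involve h:
2·Area = [((-15)·(-10) − h·(-9)) + (h·1 − 5·(-10))] + 170
       = 10·h + 370 = 440
⇒ h = 7.

7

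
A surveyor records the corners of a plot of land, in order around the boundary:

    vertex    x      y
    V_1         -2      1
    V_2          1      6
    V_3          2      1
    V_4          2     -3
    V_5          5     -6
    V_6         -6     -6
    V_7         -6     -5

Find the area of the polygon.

58.5

V_1→V_2: (-2)(6) − (1)(1) = -13
V_2→V_3: (1)(1) − (2)(6) = -11
V_3→V_4: (2)(-3) − (2)(1) = -8
V_4→V_5: (2)(-6) − (5)(-3) = 3
V_5→V_6: (5)(-6) − (-6)(-6) = -66
V_6→V_7: (-6)(-5) − (-6)(-6) = -6
V_7→V_1: (-6)(1) − (-2)(-5) = -16
Σ = -117
Area = |Σ|/2 = 58.5.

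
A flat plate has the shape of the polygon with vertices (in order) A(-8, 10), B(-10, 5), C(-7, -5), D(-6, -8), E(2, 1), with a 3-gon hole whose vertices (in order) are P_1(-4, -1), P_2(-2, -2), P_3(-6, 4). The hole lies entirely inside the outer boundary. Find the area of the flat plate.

100.5

Outer boundary:
Apply Gauss's area formula: 2A = Σ (x_i·y_{i+1} − x_{i+1}·y_i), indices taken mod 5.
Σ = (60) + (85) + (26) + (10) + (28) = 209
Area = |Σ|/2 = 104.5.
Hole:
Apply Gauss's area formula: 2A = Σ (x_i·y_{i+1} − x_{i+1}·y_i), indices taken mod 3.
Cross-terms: 6, -20, 22  ⇒  Σ = 8
Area = |Σ|/2 = 4.
Net area = 104.5 − 4 = 100.5.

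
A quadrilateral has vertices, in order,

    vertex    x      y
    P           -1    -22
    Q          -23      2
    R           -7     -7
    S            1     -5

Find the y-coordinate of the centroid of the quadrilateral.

-1585/159

Apply the shoelace (surveyor's) formula. First the cross-terms c_i = x_i·y_{i+1} − x_{i+1}·y_i:
  -508, 175, 42, -27  ⇒  2A = -318, A = -159.
Then Σ (y_i + y_{i+1})·c_i = 9510, so ȳ = 9510 / (6·(-159)) = -1585/159.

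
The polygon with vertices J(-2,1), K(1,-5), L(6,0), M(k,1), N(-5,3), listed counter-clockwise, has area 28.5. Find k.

Write out the shoelace sum; only the two edges meeting at M involve k:
2·Area = [(6·1 − k·0) + (k·3 − (-5)·1)] + 40
       = 3·k + 51 = 57
⇒ k = 2.

2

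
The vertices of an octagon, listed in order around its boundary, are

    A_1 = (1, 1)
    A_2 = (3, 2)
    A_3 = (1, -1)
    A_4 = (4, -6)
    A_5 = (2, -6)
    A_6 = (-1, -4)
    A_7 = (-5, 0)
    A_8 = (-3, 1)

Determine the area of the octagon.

Apply the shoelace formula: 2A = Σ (x_i·y_{i+1} − x_{i+1}·y_i), indices taken mod 8.
Σ = (-1) + (-5) + (-2) + (-12) + (-14) + (-20) + (-5) + (-4) = -63
Area = |Σ|/2 = 31.5.

31.5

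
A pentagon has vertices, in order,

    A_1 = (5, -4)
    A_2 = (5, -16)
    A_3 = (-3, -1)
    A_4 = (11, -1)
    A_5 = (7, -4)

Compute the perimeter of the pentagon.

|A_1A_2| = √((0)² + (-12)²) = √144 = 12
|A_2A_3| = √((-8)² + (15)²) = √289 = 17
|A_3A_4| = √((14)² + (0)²) = √196 = 14
|A_4A_5| = √((-4)² + (-3)²) = √25 = 5
|A_5A_1| = √((-2)² + (0)²) = √4 = 2
Perimeter = 12 + 17 + 14 + 5 + 2 = 50.

50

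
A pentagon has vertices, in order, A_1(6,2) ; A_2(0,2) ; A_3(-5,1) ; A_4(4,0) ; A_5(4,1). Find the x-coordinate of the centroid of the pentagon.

Apply the surveyor's formula. First the cross-terms c_i = x_i·y_{i+1} − x_{i+1}·y_i:
  12, 10, -4, 4, 2  ⇒  2A = 24, A = 12.
Then Σ (x_i + x_{i+1})·c_i = 78, so x̄ = 78 / (6·12) = 13/12.

13/12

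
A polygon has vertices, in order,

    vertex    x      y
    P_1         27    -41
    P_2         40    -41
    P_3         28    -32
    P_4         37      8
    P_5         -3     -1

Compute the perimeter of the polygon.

|P_1P_2| = √((13)² + (0)²) = √169 = 13
|P_2P_3| = √((-12)² + (9)²) = √225 = 15
|P_3P_4| = √((9)² + (40)²) = √1681 = 41
|P_4P_5| = √((-40)² + (-9)²) = √1681 = 41
|P_5P_1| = √((30)² + (-40)²) = √2500 = 50
Perimeter = 13 + 15 + 41 + 41 + 50 = 160.

160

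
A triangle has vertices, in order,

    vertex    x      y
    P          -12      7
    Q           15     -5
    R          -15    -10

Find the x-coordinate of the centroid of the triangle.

Apply the surveyor's formula. First the cross-terms c_i = x_i·y_{i+1} − x_{i+1}·y_i:
  -45, -225, -225  ⇒  2A = -495, A = -247.5.
Then Σ (x_i + x_{i+1})·c_i = 5940, so x̄ = 5940 / (6·(-247.5)) = -4.

-4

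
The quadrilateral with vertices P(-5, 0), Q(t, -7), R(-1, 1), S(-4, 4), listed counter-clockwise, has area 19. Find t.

-10

Write out the shoelace sum; only the two edges meeting at Q involve t:
2·Area = [((-5)·(-7) − t·0) + (t·1 − (-1)·(-7))] + 20
       = 1·t + 48 = 38
⇒ t = -10.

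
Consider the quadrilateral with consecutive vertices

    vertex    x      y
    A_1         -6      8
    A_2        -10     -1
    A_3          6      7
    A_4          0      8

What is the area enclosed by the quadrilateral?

Apply Gauss's area formula: 2A = Σ (x_i·y_{i+1} − x_{i+1}·y_i), indices taken mod 4.
Cross-terms: 86, -64, 48, 48  ⇒  Σ = 118
Area = |Σ|/2 = 59.

59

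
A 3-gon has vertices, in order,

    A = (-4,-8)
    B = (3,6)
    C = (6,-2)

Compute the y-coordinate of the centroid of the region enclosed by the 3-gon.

-4/3

Apply the shoelace formula. First the cross-terms c_i = x_i·y_{i+1} − x_{i+1}·y_i:
  0, -42, -56  ⇒  2A = -98, A = -49.
Then Σ (y_i + y_{i+1})·c_i = 392, so ȳ = 392 / (6·(-49)) = -4/3.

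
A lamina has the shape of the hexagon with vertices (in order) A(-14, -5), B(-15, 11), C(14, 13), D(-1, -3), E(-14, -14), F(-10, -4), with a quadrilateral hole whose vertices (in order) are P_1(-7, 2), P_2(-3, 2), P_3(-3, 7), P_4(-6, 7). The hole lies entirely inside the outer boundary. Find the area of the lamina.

Outer boundary:
Apply the shoelace (surveyor's) formula: 2A = Σ (x_i·y_{i+1} − x_{i+1}·y_i), indices taken mod 6.
Σ = (-229) + (-349) + (-29) + (-28) + (-84) + (-6) = -725
Area = |Σ|/2 = 362.5.
Hole:
Apply the shoelace (surveyor's) formula: 2A = Σ (x_i·y_{i+1} − x_{i+1}·y_i), indices taken mod 4.
Cross-terms: -8, -15, 21, 37  ⇒  Σ = 35
Area = |Σ|/2 = 17.5.
Net area = 362.5 − 17.5 = 345.

345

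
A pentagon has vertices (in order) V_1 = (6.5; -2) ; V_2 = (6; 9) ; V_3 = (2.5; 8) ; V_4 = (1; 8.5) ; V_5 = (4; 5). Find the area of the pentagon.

Apply the surveyor's formula: 2A = Σ (x_i·y_{i+1} − x_{i+1}·y_i), indices taken mod 5.
Σ = (70.5) + (25.5) + (13.25) + (-29) + (-40.5) = 39.75
Area = |Σ|/2 = 19.875.

19.875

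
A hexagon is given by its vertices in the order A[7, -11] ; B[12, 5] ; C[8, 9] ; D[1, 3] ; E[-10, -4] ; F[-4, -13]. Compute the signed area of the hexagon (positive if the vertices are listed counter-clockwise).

262.5

Apply the shoelace (surveyor's) formula: 2A = Σ (x_i·y_{i+1} − x_{i+1}·y_i), indices taken mod 6.
Σ = (167) + (68) + (15) + (26) + (114) + (135) = 525
Signed area = Σ/2 = 262.5 (positive ⇒ counter-clockwise traversal).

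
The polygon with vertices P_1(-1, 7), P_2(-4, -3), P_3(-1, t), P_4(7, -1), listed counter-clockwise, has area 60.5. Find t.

-4

The doubled signed area Σ (x_i y_{i+1} − x_{i+1} y_i) is linear in t.
With t=0 it equals 77; the coefficient of t is -11 (from the two edges through P_3).
So -11·t + 77 = 2·60.5 = 121 ⇒ t = -4.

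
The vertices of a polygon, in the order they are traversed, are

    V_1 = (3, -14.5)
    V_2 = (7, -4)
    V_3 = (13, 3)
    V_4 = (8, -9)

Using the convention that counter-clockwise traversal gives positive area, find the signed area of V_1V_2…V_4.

-33.75

Σ = (89.5) + (73) + (-141) + (-89) = -67.5
Signed area = Σ/2 = -33.75 (negative ⇒ clockwise traversal).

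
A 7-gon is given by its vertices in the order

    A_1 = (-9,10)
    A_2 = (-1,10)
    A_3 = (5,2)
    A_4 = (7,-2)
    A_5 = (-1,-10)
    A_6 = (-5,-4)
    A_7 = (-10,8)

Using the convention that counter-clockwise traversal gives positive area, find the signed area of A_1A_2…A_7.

Apply the surveyor's formula: 2A = Σ (x_i·y_{i+1} − x_{i+1}·y_i), indices taken mod 7.
Cross-terms: -80, -52, -24, -72, -46, -80, -28  ⇒  Σ = -382
Signed area = Σ/2 = -191 (negative ⇒ clockwise traversal).

-191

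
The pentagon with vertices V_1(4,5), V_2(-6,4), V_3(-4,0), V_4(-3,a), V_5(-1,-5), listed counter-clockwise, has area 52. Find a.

Write out the shoelace sum; only the two edges meeting at V_4 involve a:
2·Area = [((-4)·a − (-3)·0) + ((-3)·(-5) − (-1)·a)] + 77
       = -3·a + 92 = 104
⇒ a = -4.

-4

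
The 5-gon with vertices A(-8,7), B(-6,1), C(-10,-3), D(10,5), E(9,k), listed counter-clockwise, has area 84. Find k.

Write out the shoelace sum; only the two edges meeting at E involve k:
2·Area = [(10·k − 9·5) + (9·7 − (-8)·k)] + 42
       = 18·k + 60 = 168
⇒ k = 6.

6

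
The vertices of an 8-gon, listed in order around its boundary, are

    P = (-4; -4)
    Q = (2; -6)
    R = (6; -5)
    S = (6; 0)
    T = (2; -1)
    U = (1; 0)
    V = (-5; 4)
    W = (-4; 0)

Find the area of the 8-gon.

59.5

Apply Gauss's area formula: 2A = Σ (x_i·y_{i+1} − x_{i+1}·y_i), indices taken mod 8.
P→Q: (-4)(-6) − (2)(-4) = 32
Q→R: (2)(-5) − (6)(-6) = 26
R→S: (6)(0) − (6)(-5) = 30
S→T: (6)(-1) − (2)(0) = -6
T→U: (2)(0) − (1)(-1) = 1
U→V: (1)(4) − (-5)(0) = 4
V→W: (-5)(0) − (-4)(4) = 16
W→P: (-4)(-4) − (-4)(0) = 16
Σ = 119
Area = |Σ|/2 = 59.5.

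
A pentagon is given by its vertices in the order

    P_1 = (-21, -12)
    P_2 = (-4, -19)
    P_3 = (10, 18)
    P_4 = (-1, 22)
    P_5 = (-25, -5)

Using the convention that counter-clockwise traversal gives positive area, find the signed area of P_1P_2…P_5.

Σ = (351) + (118) + (238) + (555) + (195) = 1457
Signed area = Σ/2 = 728.5 (positive ⇒ counter-clockwise traversal).

728.5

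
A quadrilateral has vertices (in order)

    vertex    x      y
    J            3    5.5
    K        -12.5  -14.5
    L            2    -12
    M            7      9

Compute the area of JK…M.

J→K: (3)(-14.5) − (-12.5)(5.5) = 25.25
K→L: (-12.5)(-12) − (2)(-14.5) = 179
L→M: (2)(9) − (7)(-12) = 102
M→J: (7)(5.5) − (3)(9) = 11.5
Σ = 317.75
Area = |Σ|/2 = 158.875.

158.875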